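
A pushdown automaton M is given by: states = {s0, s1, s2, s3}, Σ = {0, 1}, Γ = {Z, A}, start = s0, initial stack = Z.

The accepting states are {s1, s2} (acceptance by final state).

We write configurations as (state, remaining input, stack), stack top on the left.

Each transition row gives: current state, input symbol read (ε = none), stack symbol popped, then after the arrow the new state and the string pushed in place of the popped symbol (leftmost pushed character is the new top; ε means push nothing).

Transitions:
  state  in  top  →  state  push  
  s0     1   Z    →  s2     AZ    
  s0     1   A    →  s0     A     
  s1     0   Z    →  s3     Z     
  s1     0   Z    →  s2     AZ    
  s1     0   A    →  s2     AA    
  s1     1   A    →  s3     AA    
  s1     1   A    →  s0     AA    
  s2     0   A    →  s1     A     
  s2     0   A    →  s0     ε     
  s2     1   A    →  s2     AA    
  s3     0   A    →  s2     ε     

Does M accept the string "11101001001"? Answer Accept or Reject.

No computation consumes all input and reaches a final state.

Reject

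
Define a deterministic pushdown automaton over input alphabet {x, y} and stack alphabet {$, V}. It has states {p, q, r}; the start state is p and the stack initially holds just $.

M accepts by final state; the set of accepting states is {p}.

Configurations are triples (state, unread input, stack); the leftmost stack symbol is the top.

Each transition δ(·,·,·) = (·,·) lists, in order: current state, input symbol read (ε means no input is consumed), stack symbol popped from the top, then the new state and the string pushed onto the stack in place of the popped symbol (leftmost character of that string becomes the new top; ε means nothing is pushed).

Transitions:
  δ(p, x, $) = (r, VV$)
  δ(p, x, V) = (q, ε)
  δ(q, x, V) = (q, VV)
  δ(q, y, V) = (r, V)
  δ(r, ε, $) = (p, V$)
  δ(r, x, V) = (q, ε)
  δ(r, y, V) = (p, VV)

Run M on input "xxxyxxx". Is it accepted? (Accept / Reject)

(p, xxxyxxx, $)
  read x, top $: go to r, push VV$ → (r, xxyxxx, VV$)
  read x, top V: go to q, push ε → (q, xyxxx, V$)
  read x, top V: go to q, push VV → (q, yxxx, VV$)
  read y, top V: go to r, push V → (r, xxx, VV$)
  read x, top V: go to q, push ε → (q, xx, V$)
  read x, top V: go to q, push VV → (q, x, VV$)
  read x, top V: go to q, push VV → (q, ε, VVV$)
All input consumed; state q ∉ F and no further ε-move applies.

Reject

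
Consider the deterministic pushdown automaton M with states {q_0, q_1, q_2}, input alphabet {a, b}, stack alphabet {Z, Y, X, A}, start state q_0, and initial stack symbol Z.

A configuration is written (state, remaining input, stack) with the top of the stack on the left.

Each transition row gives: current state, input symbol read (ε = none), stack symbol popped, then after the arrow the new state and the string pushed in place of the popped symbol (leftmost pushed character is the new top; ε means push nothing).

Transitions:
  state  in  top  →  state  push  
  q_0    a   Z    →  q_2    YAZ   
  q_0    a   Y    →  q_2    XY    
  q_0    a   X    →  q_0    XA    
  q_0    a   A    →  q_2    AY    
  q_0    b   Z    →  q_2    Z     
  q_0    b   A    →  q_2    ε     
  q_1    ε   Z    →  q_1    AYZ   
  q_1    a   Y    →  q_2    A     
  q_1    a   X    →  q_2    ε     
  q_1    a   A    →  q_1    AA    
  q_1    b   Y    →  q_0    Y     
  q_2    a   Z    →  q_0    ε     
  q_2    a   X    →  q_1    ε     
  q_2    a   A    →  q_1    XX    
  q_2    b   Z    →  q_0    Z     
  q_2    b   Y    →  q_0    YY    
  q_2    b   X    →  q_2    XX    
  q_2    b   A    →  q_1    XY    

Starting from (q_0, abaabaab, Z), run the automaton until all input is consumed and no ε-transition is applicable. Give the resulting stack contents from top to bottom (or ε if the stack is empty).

(q_0, abaabaab, Z) ⊢ (q_2, baabaab, YAZ) ⊢ (q_0, aabaab, YYAZ) ⊢ (q_2, abaab, XYYAZ) ⊢ (q_1, baab, YYAZ) ⊢ (q_0, aab, YYAZ) ⊢ (q_2, ab, XYYAZ) ⊢ (q_1, b, YYAZ) ⊢ (q_0, ε, YYAZ)
All input consumed in state q_0 with stack YYAZ.

YYAZ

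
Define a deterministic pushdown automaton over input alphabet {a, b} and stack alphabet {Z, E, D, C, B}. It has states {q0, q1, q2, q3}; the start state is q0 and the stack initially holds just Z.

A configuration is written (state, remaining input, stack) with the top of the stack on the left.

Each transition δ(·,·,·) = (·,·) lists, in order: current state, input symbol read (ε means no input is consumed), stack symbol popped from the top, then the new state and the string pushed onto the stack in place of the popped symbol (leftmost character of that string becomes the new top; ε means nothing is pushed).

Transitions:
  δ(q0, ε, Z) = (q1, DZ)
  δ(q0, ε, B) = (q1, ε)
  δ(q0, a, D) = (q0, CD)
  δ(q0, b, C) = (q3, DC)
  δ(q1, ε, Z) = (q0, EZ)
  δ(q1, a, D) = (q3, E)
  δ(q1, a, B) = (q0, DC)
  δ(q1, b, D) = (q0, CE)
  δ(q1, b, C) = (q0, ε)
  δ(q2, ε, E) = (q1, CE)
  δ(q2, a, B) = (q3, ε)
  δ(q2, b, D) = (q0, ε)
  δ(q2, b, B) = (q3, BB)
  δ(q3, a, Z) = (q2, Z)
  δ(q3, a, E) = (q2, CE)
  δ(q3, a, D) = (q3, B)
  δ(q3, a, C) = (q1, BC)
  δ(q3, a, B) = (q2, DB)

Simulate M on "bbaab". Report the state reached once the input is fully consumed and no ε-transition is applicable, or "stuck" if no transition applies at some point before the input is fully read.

(q0, bbaab, Z)
  ε-move, top Z: go to q1, push DZ → (q1, bbaab, DZ)
  read b, top D: go to q0, push CE → (q0, baab, CEZ)
  read b, top C: go to q3, push DC → (q3, aab, DCEZ)
  read a, top D: go to q3, push B → (q3, ab, BCEZ)
  read a, top B: go to q2, push DB → (q2, b, DBCEZ)
  read b, top D: go to q0, push ε → (q0, ε, BCEZ)
  ε-move, top B: go to q1, push ε → (q1, ε, CEZ)
All input consumed; M is in state q1.

q1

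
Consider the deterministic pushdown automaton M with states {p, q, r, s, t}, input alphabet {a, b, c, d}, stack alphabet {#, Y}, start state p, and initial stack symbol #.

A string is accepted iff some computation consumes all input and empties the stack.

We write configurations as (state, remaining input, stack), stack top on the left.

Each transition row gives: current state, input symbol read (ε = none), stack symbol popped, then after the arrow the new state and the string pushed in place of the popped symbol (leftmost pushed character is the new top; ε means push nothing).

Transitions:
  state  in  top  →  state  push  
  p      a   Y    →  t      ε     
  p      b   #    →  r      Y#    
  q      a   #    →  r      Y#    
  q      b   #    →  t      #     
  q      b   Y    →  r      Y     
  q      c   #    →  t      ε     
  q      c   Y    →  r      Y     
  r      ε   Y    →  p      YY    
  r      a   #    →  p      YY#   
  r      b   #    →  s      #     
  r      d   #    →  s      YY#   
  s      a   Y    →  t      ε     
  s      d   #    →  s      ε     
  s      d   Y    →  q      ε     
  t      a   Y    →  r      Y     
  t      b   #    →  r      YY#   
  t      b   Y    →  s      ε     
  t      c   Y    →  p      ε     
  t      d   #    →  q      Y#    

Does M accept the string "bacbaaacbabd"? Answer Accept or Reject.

Accept

(p, bacbaaacbabd, #) ⊢ (r, acbaaacbabd, Y#) ⊢ (p, acbaaacbabd, YY#) ⊢ (t, cbaaacbabd, Y#) ⊢ (p, baaacbabd, #) ⊢ (r, aaacbabd, Y#) ⊢ (p, aaacbabd, YY#) ⊢ (t, aacbabd, Y#) ⊢ (r, acbabd, Y#) ⊢ (p, acbabd, YY#) ⊢ (t, cbabd, Y#) ⊢ (p, babd, #) ⊢ (r, abd, Y#) ⊢ (p, abd, YY#) ⊢ (t, bd, Y#) ⊢ (s, d, #) ⊢ (s, ε, ε)
All input consumed and the stack is empty.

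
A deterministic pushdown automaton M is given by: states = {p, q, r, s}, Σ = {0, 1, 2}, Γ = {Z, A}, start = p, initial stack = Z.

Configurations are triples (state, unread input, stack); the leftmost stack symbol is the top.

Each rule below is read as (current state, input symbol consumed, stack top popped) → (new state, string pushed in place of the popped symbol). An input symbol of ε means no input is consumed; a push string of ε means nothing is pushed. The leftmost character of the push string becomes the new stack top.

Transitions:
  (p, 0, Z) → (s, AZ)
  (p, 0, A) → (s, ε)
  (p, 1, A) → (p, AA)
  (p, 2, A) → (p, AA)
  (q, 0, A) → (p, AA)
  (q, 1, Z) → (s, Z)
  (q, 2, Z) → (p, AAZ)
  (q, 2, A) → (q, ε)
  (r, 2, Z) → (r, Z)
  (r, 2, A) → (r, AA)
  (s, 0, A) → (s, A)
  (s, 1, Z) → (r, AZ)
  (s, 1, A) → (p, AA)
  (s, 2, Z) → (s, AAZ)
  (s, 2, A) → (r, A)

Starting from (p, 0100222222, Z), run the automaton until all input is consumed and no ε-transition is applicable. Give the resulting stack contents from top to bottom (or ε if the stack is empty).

AAAAAAZ

(p, 0100222222, Z)
  read 0, top Z: go to s, push AZ → (s, 100222222, AZ)
  read 1, top A: go to p, push AA → (p, 00222222, AAZ)
  read 0, top A: go to s, push ε → (s, 0222222, AZ)
  read 0, top A: go to s, push A → (s, 222222, AZ)
  read 2, top A: go to r, push A → (r, 22222, AZ)
  read 2, top A: go to r, push AA → (r, 2222, AAZ)
  read 2, top A: go to r, push AA → (r, 222, AAAZ)
  read 2, top A: go to r, push AA → (r, 22, AAAAZ)
  read 2, top A: go to r, push AA → (r, 2, AAAAAZ)
  read 2, top A: go to r, push AA → (r, ε, AAAAAAZ)
All input consumed in state r with stack AAAAAAZ.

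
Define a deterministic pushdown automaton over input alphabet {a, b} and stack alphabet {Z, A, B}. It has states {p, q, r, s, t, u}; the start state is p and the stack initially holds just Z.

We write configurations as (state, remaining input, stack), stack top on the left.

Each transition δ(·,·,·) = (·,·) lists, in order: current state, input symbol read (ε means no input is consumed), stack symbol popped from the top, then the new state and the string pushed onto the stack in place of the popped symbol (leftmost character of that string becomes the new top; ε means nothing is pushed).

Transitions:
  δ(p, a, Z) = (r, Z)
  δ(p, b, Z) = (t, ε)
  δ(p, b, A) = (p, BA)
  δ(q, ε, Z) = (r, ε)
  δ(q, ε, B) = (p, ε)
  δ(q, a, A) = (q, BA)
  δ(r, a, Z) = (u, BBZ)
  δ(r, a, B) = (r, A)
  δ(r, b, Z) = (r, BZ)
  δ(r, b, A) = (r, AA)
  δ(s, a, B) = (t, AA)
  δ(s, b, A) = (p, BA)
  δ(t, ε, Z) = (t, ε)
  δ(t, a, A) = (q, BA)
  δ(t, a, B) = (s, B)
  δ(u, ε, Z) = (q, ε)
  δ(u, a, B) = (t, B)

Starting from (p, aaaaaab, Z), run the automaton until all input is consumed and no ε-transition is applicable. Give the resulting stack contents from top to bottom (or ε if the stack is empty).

(p, aaaaaab, Z)
  read a, top Z: go to r, push Z → (r, aaaaab, Z)
  read a, top Z: go to u, push BBZ → (u, aaaab, BBZ)
  read a, top B: go to t, push B → (t, aaab, BBZ)
  read a, top B: go to s, push B → (s, aab, BBZ)
  read a, top B: go to t, push AA → (t, ab, AABZ)
  read a, top A: go to q, push BA → (q, b, BAABZ)
  ε-move, top B: go to p, push ε → (p, b, AABZ)
  read b, top A: go to p, push BA → (p, ε, BAABZ)
All input consumed in state p with stack BAABZ.

BAABZ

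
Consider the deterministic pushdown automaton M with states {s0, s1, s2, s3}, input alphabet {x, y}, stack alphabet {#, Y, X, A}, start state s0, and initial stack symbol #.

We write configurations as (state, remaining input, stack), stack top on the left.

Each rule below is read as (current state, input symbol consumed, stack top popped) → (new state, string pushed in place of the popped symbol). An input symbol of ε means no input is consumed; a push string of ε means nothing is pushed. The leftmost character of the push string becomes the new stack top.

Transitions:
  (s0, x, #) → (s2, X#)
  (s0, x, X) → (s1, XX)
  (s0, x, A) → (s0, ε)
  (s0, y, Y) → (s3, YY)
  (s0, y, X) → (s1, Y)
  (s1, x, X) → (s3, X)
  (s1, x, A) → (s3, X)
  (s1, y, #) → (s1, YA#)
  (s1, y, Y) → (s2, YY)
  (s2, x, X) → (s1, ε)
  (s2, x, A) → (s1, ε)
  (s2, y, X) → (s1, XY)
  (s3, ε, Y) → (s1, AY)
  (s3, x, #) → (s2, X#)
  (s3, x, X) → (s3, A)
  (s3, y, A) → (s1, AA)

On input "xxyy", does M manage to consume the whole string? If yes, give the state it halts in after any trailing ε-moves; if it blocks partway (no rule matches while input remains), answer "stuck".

(s0, xxyy, #) ⊢ (s2, xyy, X#) ⊢ (s1, yy, #) ⊢ (s1, y, YA#) ⊢ (s2, ε, YYA#)
All input consumed; M is in state s2.

s2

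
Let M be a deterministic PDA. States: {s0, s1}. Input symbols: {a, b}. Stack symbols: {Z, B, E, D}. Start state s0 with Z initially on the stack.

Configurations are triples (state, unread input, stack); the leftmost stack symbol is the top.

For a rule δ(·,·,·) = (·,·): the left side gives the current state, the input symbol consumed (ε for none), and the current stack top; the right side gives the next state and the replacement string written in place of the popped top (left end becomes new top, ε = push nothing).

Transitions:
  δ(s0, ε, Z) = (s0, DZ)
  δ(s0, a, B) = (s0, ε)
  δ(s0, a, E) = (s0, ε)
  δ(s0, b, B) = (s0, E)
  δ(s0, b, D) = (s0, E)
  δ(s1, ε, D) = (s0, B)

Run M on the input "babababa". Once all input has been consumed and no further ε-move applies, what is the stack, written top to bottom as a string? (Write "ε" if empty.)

DZ

(s0, babababa, Z) ⊢ (s0, babababa, DZ) ⊢ (s0, abababa, EZ) ⊢ (s0, bababa, Z) ⊢ (s0, bababa, DZ) ⊢ (s0, ababa, EZ) ⊢ (s0, baba, Z) ⊢ (s0, baba, DZ) ⊢ (s0, aba, EZ) ⊢ (s0, ba, Z) ⊢ (s0, ba, DZ) ⊢ (s0, a, EZ) ⊢ (s0, ε, Z) ⊢ (s0, ε, DZ)
All input consumed in state s0 with stack DZ.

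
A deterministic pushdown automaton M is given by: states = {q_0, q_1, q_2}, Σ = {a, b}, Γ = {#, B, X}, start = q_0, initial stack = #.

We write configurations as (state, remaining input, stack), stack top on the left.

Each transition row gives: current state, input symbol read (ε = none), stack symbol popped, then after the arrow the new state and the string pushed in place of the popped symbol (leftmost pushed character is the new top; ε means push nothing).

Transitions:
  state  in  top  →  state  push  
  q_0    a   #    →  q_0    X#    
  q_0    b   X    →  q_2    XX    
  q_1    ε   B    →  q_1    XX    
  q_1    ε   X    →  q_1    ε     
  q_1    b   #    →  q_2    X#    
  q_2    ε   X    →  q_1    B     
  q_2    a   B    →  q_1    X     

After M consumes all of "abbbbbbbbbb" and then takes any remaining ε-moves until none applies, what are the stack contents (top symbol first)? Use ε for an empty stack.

#

(q_0, abbbbbbbbbb, #)
  read a, top #: go to q_0, push X# → (q_0, bbbbbbbbbb, X#)
  read b, top X: go to q_2, push XX → (q_2, bbbbbbbbb, XX#)
  ε-move, top X: go to q_1, push B → (q_1, bbbbbbbbb, BX#)
  ε-move, top B: go to q_1, push XX → (q_1, bbbbbbbbb, XXX#)
  ε-move, top X: go to q_1, push ε → (q_1, bbbbbbbbb, XX#)
  ε-move, top X: go to q_1, push ε → (q_1, bbbbbbbbb, X#)
  ε-move, top X: go to q_1, push ε → (q_1, bbbbbbbbb, #)
  read b, top #: go to q_2, push X# → (q_2, bbbbbbbb, X#)
  ε-move, top X: go to q_1, push B → (q_1, bbbbbbbb, B#)
  ε-move, top B: go to q_1, push XX → (q_1, bbbbbbbb, XX#)
  ε-move, top X: go to q_1, push ε → (q_1, bbbbbbbb, X#)
  ε-move, top X: go to q_1, push ε → (q_1, bbbbbbbb, #)
  read b, top #: go to q_2, push X# → (q_2, bbbbbbb, X#)
  ε-move, top X: go to q_1, push B → (q_1, bbbbbbb, B#)
  ε-move, top B: go to q_1, push XX → (q_1, bbbbbbb, XX#)
  ε-move, top X: go to q_1, push ε → (q_1, bbbbbbb, X#)
  ε-move, top X: go to q_1, push ε → (q_1, bbbbbbb, #)
  read b, top #: go to q_2, push X# → (q_2, bbbbbb, X#)
  ε-move, top X: go to q_1, push B → (q_1, bbbbbb, B#)
  ε-move, top B: go to q_1, push XX → (q_1, bbbbbb, XX#)
  ε-move, top X: go to q_1, push ε → (q_1, bbbbbb, X#)
  ε-move, top X: go to q_1, push ε → (q_1, bbbbbb, #)
  read b, top #: go to q_2, push X# → (q_2, bbbbb, X#)
  ε-move, top X: go to q_1, push B → (q_1, bbbbb, B#)
  ε-move, top B: go to q_1, push XX → (q_1, bbbbb, XX#)
  ε-move, top X: go to q_1, push ε → (q_1, bbbbb, X#)
  ε-move, top X: go to q_1, push ε → (q_1, bbbbb, #)
  read b, top #: go to q_2, push X# → (q_2, bbbb, X#)
  ε-move, top X: go to q_1, push B → (q_1, bbbb, B#)
  ε-move, top B: go to q_1, push XX → (q_1, bbbb, XX#)
  ε-move, top X: go to q_1, push ε → (q_1, bbbb, X#)
  ε-move, top X: go to q_1, push ε → (q_1, bbbb, #)
  read b, top #: go to q_2, push X# → (q_2, bbb, X#)
  ε-move, top X: go to q_1, push B → (q_1, bbb, B#)
  ε-move, top B: go to q_1, push XX → (q_1, bbb, XX#)
  ε-move, top X: go to q_1, push ε → (q_1, bbb, X#)
  ε-move, top X: go to q_1, push ε → (q_1, bbb, #)
  read b, top #: go to q_2, push X# → (q_2, bb, X#)
  ε-move, top X: go to q_1, push B → (q_1, bb, B#)
  ε-move, top B: go to q_1, push XX → (q_1, bb, XX#)
  ε-move, top X: go to q_1, push ε → (q_1, bb, X#)
  ε-move, top X: go to q_1, push ε → (q_1, bb, #)
  read b, top #: go to q_2, push X# → (q_2, b, X#)
  ε-move, top X: go to q_1, push B → (q_1, b, B#)
  ε-move, top B: go to q_1, push XX → (q_1, b, XX#)
  ε-move, top X: go to q_1, push ε → (q_1, b, X#)
  ε-move, top X: go to q_1, push ε → (q_1, b, #)
  read b, top #: go to q_2, push X# → (q_2, ε, X#)
  ε-move, top X: go to q_1, push B → (q_1, ε, B#)
  ε-move, top B: go to q_1, push XX → (q_1, ε, XX#)
  ε-move, top X: go to q_1, push ε → (q_1, ε, X#)
  ε-move, top X: go to q_1, push ε → (q_1, ε, #)
All input consumed in state q_1 with stack #.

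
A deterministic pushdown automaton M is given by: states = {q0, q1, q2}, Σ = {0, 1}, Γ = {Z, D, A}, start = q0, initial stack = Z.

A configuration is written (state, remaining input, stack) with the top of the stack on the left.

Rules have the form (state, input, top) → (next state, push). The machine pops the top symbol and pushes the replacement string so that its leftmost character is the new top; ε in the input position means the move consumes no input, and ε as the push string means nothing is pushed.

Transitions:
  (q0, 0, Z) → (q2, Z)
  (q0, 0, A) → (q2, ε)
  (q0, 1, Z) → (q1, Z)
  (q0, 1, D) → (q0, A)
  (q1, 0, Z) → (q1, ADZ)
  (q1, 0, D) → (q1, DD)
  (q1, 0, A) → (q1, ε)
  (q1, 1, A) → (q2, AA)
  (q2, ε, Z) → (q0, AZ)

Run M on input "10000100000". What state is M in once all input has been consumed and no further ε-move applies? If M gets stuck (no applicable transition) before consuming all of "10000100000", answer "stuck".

stuck

(q0, 10000100000, Z) ⊢ (q1, 0000100000, Z) ⊢ (q1, 000100000, ADZ) ⊢ (q1, 00100000, DZ) ⊢ (q1, 0100000, DDZ) ⊢ (q1, 100000, DDDZ)
No transition for (q1, 1, top D); M blocks with input 100000 remaining.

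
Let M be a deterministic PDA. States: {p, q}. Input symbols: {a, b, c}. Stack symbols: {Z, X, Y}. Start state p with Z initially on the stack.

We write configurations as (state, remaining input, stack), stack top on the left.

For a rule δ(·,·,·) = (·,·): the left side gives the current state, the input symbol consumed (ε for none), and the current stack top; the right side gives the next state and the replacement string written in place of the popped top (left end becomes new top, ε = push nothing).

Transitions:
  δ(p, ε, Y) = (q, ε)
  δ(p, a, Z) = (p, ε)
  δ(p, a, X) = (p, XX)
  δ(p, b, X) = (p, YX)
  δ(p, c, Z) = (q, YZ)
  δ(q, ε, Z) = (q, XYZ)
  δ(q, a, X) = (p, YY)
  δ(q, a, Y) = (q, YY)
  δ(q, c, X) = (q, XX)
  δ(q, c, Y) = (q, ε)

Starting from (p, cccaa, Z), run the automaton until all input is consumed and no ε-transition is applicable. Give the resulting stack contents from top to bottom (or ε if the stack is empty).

(p, cccaa, Z)
  read c, top Z: go to q, push YZ → (q, ccaa, YZ)
  read c, top Y: go to q, push ε → (q, caa, Z)
  ε-move, top Z: go to q, push XYZ → (q, caa, XYZ)
  read c, top X: go to q, push XX → (q, aa, XXYZ)
  read a, top X: go to p, push YY → (p, a, YYXYZ)
  ε-move, top Y: go to q, push ε → (q, a, YXYZ)
  read a, top Y: go to q, push YY → (q, ε, YYXYZ)
All input consumed in state q with stack YYXYZ.

YYXYZ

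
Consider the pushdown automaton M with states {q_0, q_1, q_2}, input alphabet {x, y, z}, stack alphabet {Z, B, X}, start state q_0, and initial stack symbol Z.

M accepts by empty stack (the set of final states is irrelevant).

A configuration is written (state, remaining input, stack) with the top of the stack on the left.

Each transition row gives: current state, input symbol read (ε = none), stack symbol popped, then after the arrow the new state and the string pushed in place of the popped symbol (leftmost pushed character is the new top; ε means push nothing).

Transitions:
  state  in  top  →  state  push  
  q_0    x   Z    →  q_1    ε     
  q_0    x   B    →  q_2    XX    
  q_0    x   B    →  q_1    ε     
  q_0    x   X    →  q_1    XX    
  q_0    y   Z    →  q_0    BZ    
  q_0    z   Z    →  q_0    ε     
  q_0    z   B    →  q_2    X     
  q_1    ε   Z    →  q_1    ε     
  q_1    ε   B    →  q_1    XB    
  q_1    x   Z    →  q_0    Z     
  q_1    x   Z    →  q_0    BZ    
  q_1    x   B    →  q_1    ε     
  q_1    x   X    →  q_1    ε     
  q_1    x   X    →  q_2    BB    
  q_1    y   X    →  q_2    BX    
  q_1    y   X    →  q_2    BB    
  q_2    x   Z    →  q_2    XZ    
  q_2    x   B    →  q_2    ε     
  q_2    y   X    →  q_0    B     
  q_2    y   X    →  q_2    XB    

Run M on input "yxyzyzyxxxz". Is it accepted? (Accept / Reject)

One accepting computation: (q_0, yxyzyzyxxxz, Z) ⊢ (q_0, xyzyzyxxxz, BZ) ⊢ (q_2, yzyzyxxxz, XXZ) ⊢ (q_0, zyzyxxxz, BXZ) ⊢ (q_2, yzyxxxz, XXZ) ⊢ (q_0, zyxxxz, BXZ) ⊢ (q_2, yxxxz, XXZ) ⊢ (q_0, xxxz, BXZ) ⊢ (q_1, xxz, XZ) ⊢ (q_1, xz, Z) ⊢ (q_0, z, Z) ⊢ (q_0, ε, ε)
All input consumed and the stack is empty.

Accept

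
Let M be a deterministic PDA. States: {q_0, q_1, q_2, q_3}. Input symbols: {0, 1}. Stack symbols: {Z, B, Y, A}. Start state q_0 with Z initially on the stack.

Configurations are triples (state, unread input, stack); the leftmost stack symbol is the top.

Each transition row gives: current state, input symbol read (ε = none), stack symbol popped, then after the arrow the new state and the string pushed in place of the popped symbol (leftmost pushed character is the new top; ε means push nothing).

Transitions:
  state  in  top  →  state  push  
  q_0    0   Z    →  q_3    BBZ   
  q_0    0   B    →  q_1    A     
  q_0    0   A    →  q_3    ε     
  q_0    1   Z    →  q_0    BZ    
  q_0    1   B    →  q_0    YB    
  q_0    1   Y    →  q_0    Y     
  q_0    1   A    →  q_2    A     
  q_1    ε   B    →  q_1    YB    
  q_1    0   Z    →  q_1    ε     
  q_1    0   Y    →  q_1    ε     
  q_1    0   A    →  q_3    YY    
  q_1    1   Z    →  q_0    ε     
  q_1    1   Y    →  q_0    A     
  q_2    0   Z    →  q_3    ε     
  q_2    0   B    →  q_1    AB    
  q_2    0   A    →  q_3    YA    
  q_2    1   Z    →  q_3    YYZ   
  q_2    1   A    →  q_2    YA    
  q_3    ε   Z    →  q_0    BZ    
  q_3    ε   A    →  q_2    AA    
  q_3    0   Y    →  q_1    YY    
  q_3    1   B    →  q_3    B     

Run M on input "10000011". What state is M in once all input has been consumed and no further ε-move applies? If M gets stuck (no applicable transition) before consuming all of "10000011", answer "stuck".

(q_0, 10000011, Z)
  read 1, top Z: go to q_0, push BZ → (q_0, 0000011, BZ)
  read 0, top B: go to q_1, push A → (q_1, 000011, AZ)
  read 0, top A: go to q_3, push YY → (q_3, 00011, YYZ)
  read 0, top Y: go to q_1, push YY → (q_1, 0011, YYYZ)
  read 0, top Y: go to q_1, push ε → (q_1, 011, YYZ)
  read 0, top Y: go to q_1, push ε → (q_1, 11, YZ)
  read 1, top Y: go to q_0, push A → (q_0, 1, AZ)
  read 1, top A: go to q_2, push A → (q_2, ε, AZ)
All input consumed; M is in state q_2.

q_2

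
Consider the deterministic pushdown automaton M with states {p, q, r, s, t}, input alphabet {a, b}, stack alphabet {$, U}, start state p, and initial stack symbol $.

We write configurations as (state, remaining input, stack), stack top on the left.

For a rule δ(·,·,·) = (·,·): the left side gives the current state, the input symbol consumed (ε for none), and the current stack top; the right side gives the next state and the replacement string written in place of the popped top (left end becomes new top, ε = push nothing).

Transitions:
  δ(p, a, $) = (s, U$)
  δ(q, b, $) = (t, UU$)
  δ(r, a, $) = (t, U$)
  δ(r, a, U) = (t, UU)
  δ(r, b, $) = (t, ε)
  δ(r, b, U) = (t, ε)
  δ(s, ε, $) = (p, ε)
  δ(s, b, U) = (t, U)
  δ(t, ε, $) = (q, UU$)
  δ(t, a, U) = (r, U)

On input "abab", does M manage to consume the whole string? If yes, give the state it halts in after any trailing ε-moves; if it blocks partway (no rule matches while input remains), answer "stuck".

q

(p, abab, $)
  read a, top $: go to s, push U$ → (s, bab, U$)
  read b, top U: go to t, push U → (t, ab, U$)
  read a, top U: go to r, push U → (r, b, U$)
  read b, top U: go to t, push ε → (t, ε, $)
  ε-move, top $: go to q, push UU$ → (q, ε, UU$)
All input consumed; M is in state q.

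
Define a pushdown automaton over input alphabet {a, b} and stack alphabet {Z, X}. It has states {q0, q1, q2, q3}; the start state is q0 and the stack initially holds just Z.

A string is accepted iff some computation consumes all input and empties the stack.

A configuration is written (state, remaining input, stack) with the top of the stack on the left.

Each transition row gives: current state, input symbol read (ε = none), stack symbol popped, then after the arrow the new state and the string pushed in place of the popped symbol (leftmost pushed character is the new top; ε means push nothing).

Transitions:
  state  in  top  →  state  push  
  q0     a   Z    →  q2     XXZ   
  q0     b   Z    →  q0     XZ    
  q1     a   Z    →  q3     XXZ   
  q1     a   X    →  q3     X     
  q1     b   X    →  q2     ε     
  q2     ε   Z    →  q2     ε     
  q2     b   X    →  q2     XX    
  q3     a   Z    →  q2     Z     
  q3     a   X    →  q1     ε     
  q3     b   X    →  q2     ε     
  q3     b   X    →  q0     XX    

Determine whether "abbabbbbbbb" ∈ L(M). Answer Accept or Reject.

Reject

No computation consumes all input and empties the stack.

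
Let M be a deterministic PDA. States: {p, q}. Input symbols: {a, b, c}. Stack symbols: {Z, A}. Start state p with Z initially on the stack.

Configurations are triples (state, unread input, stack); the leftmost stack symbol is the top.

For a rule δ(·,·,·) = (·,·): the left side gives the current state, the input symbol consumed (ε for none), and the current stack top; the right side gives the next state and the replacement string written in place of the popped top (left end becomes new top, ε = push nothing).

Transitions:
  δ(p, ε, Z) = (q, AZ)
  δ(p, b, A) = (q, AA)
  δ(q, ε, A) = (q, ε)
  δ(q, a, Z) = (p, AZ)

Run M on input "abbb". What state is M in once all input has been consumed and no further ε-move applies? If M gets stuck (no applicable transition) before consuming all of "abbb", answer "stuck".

(p, abbb, Z) ⊢ (q, abbb, AZ) ⊢ (q, abbb, Z) ⊢ (p, bbb, AZ) ⊢ (q, bb, AAZ) ⊢ (q, bb, AZ) ⊢ (q, bb, Z)
No transition for (q, b, top Z); M blocks with input bb remaining.

stuck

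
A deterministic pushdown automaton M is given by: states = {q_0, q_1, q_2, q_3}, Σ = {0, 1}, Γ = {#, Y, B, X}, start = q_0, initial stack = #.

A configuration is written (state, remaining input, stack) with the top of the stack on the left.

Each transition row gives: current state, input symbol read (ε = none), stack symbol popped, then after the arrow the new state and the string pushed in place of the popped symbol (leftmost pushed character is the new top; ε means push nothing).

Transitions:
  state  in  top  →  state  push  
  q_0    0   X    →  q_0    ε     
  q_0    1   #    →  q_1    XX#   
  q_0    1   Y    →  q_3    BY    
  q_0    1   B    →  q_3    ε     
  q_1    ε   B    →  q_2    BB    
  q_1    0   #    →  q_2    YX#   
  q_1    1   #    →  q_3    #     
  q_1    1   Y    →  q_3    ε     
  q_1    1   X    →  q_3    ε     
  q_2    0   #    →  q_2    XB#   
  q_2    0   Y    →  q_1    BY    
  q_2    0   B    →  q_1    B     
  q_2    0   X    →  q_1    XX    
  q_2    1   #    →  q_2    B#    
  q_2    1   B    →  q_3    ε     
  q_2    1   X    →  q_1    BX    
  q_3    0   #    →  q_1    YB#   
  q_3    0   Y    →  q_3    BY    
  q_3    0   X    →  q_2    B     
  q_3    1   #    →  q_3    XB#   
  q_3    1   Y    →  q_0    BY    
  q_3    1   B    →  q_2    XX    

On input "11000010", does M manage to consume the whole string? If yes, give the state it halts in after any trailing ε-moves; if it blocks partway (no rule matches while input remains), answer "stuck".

stuck

(q_0, 11000010, #)
  read 1, top #: go to q_1, push XX# → (q_1, 1000010, XX#)
  read 1, top X: go to q_3, push ε → (q_3, 000010, X#)
  read 0, top X: go to q_2, push B → (q_2, 00010, B#)
  read 0, top B: go to q_1, push B → (q_1, 0010, B#)
  ε-move, top B: go to q_2, push BB → (q_2, 0010, BB#)
  read 0, top B: go to q_1, push B → (q_1, 010, BB#)
  ε-move, top B: go to q_2, push BB → (q_2, 010, BBB#)
  read 0, top B: go to q_1, push B → (q_1, 10, BBB#)
  ε-move, top B: go to q_2, push BB → (q_2, 10, BBBB#)
  read 1, top B: go to q_3, push ε → (q_3, 0, BBB#)
No transition for (q_3, 0, top B); M blocks with input 0 remaining.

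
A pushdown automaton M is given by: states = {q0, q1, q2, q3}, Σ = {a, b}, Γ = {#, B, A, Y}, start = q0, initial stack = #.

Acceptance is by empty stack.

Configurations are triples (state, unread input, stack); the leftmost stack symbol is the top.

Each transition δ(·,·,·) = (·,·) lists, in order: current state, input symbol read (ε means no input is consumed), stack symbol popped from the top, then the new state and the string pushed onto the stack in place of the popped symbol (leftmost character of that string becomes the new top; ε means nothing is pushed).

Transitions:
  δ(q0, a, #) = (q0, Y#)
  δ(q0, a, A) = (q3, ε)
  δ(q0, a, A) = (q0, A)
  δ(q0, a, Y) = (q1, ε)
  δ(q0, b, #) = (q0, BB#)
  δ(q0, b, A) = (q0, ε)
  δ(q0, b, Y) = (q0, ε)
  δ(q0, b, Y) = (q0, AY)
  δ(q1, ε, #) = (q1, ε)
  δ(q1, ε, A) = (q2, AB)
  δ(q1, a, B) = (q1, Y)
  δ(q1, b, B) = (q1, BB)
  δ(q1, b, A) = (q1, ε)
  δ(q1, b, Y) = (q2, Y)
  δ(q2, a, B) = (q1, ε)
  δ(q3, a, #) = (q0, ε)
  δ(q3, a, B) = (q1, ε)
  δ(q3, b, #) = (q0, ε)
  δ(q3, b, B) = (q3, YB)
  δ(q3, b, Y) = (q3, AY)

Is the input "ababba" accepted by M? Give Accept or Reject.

One accepting computation: (q0, ababba, #) ⊢ (q0, babba, Y#) ⊢ (q0, abba, #) ⊢ (q0, bba, Y#) ⊢ (q0, ba, AY#) ⊢ (q0, a, Y#) ⊢ (q1, ε, #) ⊢ (q1, ε, ε)
All input consumed and the stack is empty.

Accept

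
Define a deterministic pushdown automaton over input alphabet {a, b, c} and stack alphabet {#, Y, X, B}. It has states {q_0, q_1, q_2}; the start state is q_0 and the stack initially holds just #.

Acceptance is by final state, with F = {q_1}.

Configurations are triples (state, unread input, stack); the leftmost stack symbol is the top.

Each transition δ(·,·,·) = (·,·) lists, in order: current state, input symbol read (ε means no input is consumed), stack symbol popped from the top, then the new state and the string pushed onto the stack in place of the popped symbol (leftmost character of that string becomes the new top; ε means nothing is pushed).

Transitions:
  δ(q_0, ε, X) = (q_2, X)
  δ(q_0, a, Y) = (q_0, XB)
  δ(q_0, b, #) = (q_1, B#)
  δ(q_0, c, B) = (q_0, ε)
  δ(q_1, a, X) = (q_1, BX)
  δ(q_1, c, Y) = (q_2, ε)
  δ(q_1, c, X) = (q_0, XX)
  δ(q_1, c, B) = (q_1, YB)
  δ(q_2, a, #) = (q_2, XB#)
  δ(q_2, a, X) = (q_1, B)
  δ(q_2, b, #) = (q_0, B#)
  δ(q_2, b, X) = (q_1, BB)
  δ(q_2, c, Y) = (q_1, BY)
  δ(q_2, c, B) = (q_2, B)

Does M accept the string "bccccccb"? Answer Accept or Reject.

(q_0, bccccccb, #)
  read b, top #: go to q_1, push B# → (q_1, ccccccb, B#)
  read c, top B: go to q_1, push YB → (q_1, cccccb, YB#)
  read c, top Y: go to q_2, push ε → (q_2, ccccb, B#)
  read c, top B: go to q_2, push B → (q_2, cccb, B#)
  read c, top B: go to q_2, push B → (q_2, ccb, B#)
  read c, top B: go to q_2, push B → (q_2, cb, B#)
  read c, top B: go to q_2, push B → (q_2, b, B#)
No transition applies at (q_2, b, B#); input not fully consumed.

Reject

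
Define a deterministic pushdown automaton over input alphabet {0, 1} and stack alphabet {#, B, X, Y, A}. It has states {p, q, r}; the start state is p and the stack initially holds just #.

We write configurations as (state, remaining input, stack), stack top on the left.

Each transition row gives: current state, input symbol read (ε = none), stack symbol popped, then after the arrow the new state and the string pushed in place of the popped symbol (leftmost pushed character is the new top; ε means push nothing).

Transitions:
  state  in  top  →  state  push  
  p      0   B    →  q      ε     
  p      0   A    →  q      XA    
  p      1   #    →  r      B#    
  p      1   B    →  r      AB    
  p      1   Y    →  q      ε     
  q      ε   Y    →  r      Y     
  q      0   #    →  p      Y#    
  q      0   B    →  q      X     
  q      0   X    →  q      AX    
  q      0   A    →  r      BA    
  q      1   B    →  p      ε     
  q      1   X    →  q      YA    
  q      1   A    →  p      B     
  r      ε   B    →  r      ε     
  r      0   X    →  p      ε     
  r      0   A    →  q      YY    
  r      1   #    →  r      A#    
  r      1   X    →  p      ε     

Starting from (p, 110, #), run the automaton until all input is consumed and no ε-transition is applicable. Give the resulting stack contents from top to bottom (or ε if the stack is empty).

YY#

(p, 110, #)
  read 1, top #: go to r, push B# → (r, 10, B#)
  ε-move, top B: go to r, push ε → (r, 10, #)
  read 1, top #: go to r, push A# → (r, 0, A#)
  read 0, top A: go to q, push YY → (q, ε, YY#)
  ε-move, top Y: go to r, push Y → (r, ε, YY#)
All input consumed in state r with stack YY#.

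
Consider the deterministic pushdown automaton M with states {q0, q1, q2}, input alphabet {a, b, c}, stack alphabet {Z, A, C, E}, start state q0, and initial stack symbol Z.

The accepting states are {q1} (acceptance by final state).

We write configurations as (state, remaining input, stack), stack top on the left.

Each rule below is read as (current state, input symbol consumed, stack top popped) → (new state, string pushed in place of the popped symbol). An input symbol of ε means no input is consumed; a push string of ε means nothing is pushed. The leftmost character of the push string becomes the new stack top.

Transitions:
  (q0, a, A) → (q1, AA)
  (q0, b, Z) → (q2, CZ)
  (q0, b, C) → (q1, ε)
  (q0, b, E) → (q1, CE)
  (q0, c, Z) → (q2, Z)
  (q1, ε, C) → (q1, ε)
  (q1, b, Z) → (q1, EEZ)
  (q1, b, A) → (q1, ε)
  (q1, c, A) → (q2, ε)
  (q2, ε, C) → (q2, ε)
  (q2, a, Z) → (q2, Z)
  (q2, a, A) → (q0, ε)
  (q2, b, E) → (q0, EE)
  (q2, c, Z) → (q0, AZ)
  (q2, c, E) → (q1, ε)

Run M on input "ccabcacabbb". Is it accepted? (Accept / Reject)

Accept

(q0, ccabcacabbb, Z) ⊢ (q2, cabcacabbb, Z) ⊢ (q0, abcacabbb, AZ) ⊢ (q1, bcacabbb, AAZ) ⊢ (q1, cacabbb, AZ) ⊢ (q2, acabbb, Z) ⊢ (q2, cabbb, Z) ⊢ (q0, abbb, AZ) ⊢ (q1, bbb, AAZ) ⊢ (q1, bb, AZ) ⊢ (q1, b, Z) ⊢ (q1, ε, EEZ)
All input consumed; state q1 ∈ F.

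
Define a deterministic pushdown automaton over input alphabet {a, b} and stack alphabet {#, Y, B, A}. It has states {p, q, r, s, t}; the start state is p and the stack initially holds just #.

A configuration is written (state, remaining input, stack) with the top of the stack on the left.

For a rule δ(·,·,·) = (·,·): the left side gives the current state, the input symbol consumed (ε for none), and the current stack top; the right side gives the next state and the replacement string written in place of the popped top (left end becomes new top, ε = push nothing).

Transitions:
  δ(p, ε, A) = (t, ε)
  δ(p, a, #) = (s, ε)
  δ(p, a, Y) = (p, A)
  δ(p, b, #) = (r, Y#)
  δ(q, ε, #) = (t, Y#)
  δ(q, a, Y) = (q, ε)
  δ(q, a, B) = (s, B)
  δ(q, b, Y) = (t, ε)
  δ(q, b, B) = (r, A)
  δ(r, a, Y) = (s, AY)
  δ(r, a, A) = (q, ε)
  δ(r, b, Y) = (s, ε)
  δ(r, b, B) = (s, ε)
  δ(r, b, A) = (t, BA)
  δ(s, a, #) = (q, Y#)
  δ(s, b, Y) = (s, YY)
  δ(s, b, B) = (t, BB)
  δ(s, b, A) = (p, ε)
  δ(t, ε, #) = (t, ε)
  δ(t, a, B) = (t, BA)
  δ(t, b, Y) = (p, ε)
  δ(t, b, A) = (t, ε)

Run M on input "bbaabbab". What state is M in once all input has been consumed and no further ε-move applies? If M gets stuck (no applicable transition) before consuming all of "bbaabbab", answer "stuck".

p

(p, bbaabbab, #)
  read b, top #: go to r, push Y# → (r, baabbab, Y#)
  read b, top Y: go to s, push ε → (s, aabbab, #)
  read a, top #: go to q, push Y# → (q, abbab, Y#)
  read a, top Y: go to q, push ε → (q, bbab, #)
  ε-move, top #: go to t, push Y# → (t, bbab, Y#)
  read b, top Y: go to p, push ε → (p, bab, #)
  read b, top #: go to r, push Y# → (r, ab, Y#)
  read a, top Y: go to s, push AY → (s, b, AY#)
  read b, top A: go to p, push ε → (p, ε, Y#)
All input consumed; M is in state p.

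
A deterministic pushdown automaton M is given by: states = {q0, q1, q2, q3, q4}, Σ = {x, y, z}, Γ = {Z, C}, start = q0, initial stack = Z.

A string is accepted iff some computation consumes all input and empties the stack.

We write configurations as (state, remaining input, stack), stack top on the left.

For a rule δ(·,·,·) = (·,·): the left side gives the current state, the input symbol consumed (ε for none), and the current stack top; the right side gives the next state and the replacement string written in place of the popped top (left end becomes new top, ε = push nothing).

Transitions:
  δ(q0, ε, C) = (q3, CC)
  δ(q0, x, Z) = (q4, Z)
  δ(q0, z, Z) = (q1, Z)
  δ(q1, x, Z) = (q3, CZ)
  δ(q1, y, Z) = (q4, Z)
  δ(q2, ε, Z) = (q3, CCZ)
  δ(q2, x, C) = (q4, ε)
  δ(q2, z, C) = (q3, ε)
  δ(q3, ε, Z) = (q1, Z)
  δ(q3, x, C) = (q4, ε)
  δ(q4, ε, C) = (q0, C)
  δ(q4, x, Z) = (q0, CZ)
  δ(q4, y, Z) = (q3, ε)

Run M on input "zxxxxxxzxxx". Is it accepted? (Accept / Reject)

Reject

(q0, zxxxxxxzxxx, Z)
  read z, top Z: go to q1, push Z → (q1, xxxxxxzxxx, Z)
  read x, top Z: go to q3, push CZ → (q3, xxxxxzxxx, CZ)
  read x, top C: go to q4, push ε → (q4, xxxxzxxx, Z)
  read x, top Z: go to q0, push CZ → (q0, xxxzxxx, CZ)
  ε-move, top C: go to q3, push CC → (q3, xxxzxxx, CCZ)
  read x, top C: go to q4, push ε → (q4, xxzxxx, CZ)
  ε-move, top C: go to q0, push C → (q0, xxzxxx, CZ)
  ε-move, top C: go to q3, push CC → (q3, xxzxxx, CCZ)
  read x, top C: go to q4, push ε → (q4, xzxxx, CZ)
  ε-move, top C: go to q0, push C → (q0, xzxxx, CZ)
  ε-move, top C: go to q3, push CC → (q3, xzxxx, CCZ)
  read x, top C: go to q4, push ε → (q4, zxxx, CZ)
  ε-move, top C: go to q0, push C → (q0, zxxx, CZ)
  ε-move, top C: go to q3, push CC → (q3, zxxx, CCZ)
No transition applies at (q3, zxxx, CCZ); input not fully consumed.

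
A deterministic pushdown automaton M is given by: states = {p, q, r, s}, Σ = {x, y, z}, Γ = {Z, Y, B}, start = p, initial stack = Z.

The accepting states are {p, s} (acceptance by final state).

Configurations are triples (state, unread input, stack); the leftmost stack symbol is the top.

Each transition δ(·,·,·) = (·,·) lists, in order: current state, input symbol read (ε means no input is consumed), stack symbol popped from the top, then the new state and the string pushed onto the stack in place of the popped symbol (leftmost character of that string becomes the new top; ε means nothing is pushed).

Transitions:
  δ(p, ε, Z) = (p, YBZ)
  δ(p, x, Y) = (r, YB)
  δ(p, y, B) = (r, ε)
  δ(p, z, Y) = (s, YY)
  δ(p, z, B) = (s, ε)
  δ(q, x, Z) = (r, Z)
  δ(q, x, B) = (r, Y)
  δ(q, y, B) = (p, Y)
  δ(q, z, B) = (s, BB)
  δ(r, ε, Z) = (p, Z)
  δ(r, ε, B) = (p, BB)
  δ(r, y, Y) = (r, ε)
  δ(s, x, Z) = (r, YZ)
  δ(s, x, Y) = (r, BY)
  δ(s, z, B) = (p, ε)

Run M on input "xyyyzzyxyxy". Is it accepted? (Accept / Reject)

Reject

(p, xyyyzzyxyxy, Z)
  ε-move, top Z: go to p, push YBZ → (p, xyyyzzyxyxy, YBZ)
  read x, top Y: go to r, push YB → (r, yyyzzyxyxy, YBBZ)
  read y, top Y: go to r, push ε → (r, yyzzyxyxy, BBZ)
  ε-move, top B: go to p, push BB → (p, yyzzyxyxy, BBBZ)
  read y, top B: go to r, push ε → (r, yzzyxyxy, BBZ)
  ε-move, top B: go to p, push BB → (p, yzzyxyxy, BBBZ)
  read y, top B: go to r, push ε → (r, zzyxyxy, BBZ)
  ε-move, top B: go to p, push BB → (p, zzyxyxy, BBBZ)
  read z, top B: go to s, push ε → (s, zyxyxy, BBZ)
  read z, top B: go to p, push ε → (p, yxyxy, BZ)
  read y, top B: go to r, push ε → (r, xyxy, Z)
  ε-move, top Z: go to p, push Z → (p, xyxy, Z)
  ε-move, top Z: go to p, push YBZ → (p, xyxy, YBZ)
  read x, top Y: go to r, push YB → (r, yxy, YBBZ)
  read y, top Y: go to r, push ε → (r, xy, BBZ)
  ε-move, top B: go to p, push BB → (p, xy, BBBZ)
No transition applies at (p, xy, BBBZ); input not fully consumed.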